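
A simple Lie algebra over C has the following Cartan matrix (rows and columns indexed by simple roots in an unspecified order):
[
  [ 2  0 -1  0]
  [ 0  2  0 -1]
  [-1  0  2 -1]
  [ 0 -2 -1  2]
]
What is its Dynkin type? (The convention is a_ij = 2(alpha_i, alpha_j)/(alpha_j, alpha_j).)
The matrix has rank 4 with 2's on the diagonal. Reading the off-diagonal entries as Dynkin edges (a single edge where a_ij = a_ji = -1; a double or triple edge where a_ij * a_ji = 2 or 3), the diagram is a chain of 4 nodes with a double edge at one end; the terminal node there is the unique short simple root (B_4). One simple-root ordering that puts it in standard form is (alpha_1, alpha_3, alpha_4, alpha_2). So the algebra is type B_4, i.e. so(9).

B4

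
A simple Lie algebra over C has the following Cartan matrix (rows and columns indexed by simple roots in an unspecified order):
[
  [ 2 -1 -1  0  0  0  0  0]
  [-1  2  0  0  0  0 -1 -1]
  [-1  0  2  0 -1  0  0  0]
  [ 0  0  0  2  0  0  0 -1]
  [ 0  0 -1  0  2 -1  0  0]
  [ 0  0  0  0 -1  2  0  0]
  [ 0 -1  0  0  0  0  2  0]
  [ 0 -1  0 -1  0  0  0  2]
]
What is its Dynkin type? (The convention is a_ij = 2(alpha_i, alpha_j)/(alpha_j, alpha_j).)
E_8

The matrix has rank 8 with 2's on the diagonal. Reading the off-diagonal entries as Dynkin edges (a single edge where a_ij = a_ji = -1; a double or triple edge where a_ij * a_ji = 2 or 3), the diagram is a chain of 7 nodes with one extra node attached to the third node from one end (E_8). One simple-root ordering that puts it in standard form is (alpha_4, alpha_7, alpha_8, alpha_2, alpha_1, alpha_3, alpha_5, alpha_6). So the algebra is type E_8.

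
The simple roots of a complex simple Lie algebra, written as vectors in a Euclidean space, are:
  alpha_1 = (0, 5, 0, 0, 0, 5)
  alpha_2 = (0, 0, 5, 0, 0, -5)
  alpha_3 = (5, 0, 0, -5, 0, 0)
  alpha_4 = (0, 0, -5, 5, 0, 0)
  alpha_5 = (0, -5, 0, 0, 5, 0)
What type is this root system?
A_5 (sl(6))

Compute the Cartan integers a_ij = 2(alpha_i, alpha_j)/(alpha_j, alpha_j); the resulting 5x5 Cartan matrix is
[[2, -1, 0, 0, -1], [-1, 2, 0, -1, 0], [0, 0, 2, -1, 0], [0, -1, -1, 2, 0], [-1, 0, 0, 0, 2]].
All simple roots have the same length, so the diagram is simply laced. The associated Dynkin diagram is a chain of 5 nodes with single edges (A_5), so the type is A_5 (the algebra sl(6)).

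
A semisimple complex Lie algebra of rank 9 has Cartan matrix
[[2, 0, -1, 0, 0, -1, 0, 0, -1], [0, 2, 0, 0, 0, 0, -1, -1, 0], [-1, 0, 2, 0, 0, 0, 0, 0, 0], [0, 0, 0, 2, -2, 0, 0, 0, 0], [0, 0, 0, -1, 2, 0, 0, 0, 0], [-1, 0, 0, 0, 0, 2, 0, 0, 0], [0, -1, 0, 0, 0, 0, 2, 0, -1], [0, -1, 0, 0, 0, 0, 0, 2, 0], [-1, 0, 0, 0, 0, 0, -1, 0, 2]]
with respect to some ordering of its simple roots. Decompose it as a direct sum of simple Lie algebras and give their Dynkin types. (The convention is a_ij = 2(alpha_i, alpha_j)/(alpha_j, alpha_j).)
B2 ⊕ D7

The diagram associated to this matrix has two connected components: the simple roots {alpha_4, alpha_5} form a chain of 2 nodes with a double edge at one end; the terminal node there is the unique short simple root (B_2), and {alpha_1, alpha_2, alpha_3, alpha_6, alpha_7, alpha_8, alpha_9} form a chain of 5 nodes with a fork of two nodes at one end (D_7). A semisimple Lie algebra decomposes uniquely as the direct sum of simple ideals, one per connected component of its Dynkin diagram, so g ≅ B_2 ⊕ D_7 (dimension 10 + 91 = 101).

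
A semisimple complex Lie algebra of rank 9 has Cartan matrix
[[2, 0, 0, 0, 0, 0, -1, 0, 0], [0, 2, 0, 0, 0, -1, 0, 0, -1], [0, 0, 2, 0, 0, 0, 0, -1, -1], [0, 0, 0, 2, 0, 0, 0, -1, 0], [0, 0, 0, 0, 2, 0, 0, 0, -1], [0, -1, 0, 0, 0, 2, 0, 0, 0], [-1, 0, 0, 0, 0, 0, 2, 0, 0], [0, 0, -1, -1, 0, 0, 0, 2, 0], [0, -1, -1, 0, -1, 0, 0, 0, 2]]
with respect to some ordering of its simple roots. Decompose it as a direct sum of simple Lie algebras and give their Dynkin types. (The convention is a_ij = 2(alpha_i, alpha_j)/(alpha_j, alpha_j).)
type A_2 + type E_7

The diagram associated to this matrix has two connected components: the simple roots {alpha_1, alpha_7} form a chain of 2 nodes with single edges (A_2), and {alpha_2, alpha_3, alpha_4, alpha_5, alpha_6, alpha_8, alpha_9} form a chain of 6 nodes with one extra node attached to the third node from one end (E_7). A semisimple Lie algebra decomposes uniquely as the direct sum of simple ideals, one per connected component of its Dynkin diagram, so g ≅ A_2 ⊕ E_7 (dimension 8 + 133 = 141).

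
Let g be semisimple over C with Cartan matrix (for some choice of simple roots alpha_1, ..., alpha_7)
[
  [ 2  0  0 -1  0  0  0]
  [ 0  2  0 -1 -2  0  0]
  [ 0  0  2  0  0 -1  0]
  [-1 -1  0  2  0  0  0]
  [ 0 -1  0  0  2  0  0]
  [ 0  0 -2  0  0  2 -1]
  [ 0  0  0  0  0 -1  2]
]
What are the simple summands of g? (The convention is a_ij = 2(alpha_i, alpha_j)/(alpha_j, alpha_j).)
B_3 (so(7)) ⊕ B_4 (so(9))

The diagram associated to this matrix has two connected components: the simple roots {alpha_3, alpha_6, alpha_7} form a chain of 3 nodes with a double edge at one end; the terminal node there is the unique short simple root (B_3), and {alpha_1, alpha_2, alpha_4, alpha_5} form a chain of 4 nodes with a double edge at one end; the terminal node there is the unique short simple root (B_4). A semisimple Lie algebra decomposes uniquely as the direct sum of simple ideals, one per connected component of its Dynkin diagram, so g ≅ B_3 ⊕ B_4 (dimension 21 + 36 = 57).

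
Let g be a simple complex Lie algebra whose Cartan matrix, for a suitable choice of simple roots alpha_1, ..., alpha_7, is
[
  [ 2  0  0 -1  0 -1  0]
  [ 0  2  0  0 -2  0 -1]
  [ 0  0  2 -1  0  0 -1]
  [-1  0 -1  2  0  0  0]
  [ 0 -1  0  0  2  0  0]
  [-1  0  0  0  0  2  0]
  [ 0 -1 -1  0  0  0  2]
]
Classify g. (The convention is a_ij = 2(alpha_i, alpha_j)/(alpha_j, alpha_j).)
type B_7

The matrix has rank 7 with 2's on the diagonal. Reading the off-diagonal entries as Dynkin edges (a single edge where a_ij = a_ji = -1; a double or triple edge where a_ij * a_ji = 2 or 3), the diagram is a chain of 7 nodes with a double edge at one end; the terminal node there is the unique short simple root (B_7). One simple-root ordering that puts it in standard form is (alpha_6, alpha_1, alpha_4, alpha_3, alpha_7, alpha_2, alpha_5). So the algebra is type B_7, i.e. so(15).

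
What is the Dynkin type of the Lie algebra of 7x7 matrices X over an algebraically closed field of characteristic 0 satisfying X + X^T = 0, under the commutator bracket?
B_3

This is so(7) with 7 odd, which has dimension 7(7-1)/2 = 21 and rank (7-1)/2 = 3. In the classification of classical Lie algebras, the orthogonal algebra so(2n+1) in an odd number of variables has type B_n; here n = 3, so the Dynkin diagram is a chain of 3 nodes with a double edge at one end; the terminal node there is the unique short simple root (B_3). Hence the type is B_3.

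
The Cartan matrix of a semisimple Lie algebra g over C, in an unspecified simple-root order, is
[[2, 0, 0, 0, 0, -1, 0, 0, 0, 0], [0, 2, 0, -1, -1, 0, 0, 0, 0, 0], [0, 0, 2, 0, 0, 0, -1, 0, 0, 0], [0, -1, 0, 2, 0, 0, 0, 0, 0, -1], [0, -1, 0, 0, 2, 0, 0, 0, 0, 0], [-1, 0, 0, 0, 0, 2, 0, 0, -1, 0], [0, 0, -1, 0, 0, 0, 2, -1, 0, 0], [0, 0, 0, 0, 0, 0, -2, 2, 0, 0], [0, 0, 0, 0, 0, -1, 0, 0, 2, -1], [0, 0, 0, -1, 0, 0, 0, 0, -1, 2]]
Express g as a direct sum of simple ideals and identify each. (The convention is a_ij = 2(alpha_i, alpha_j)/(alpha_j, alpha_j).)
The diagram associated to this matrix has two connected components: the simple roots {alpha_1, alpha_2, alpha_4, alpha_5, alpha_6, alpha_9, alpha_10} form a chain of 7 nodes with single edges (A_7), and {alpha_3, alpha_7, alpha_8} form a chain of 3 nodes with a double edge at one end; the terminal node there is the unique long simple root (C_3). A semisimple Lie algebra decomposes uniquely as the direct sum of simple ideals, one per connected component of its Dynkin diagram, so g ≅ A_7 ⊕ C_3 (dimension 63 + 21 = 84).

A7 ⊕ C3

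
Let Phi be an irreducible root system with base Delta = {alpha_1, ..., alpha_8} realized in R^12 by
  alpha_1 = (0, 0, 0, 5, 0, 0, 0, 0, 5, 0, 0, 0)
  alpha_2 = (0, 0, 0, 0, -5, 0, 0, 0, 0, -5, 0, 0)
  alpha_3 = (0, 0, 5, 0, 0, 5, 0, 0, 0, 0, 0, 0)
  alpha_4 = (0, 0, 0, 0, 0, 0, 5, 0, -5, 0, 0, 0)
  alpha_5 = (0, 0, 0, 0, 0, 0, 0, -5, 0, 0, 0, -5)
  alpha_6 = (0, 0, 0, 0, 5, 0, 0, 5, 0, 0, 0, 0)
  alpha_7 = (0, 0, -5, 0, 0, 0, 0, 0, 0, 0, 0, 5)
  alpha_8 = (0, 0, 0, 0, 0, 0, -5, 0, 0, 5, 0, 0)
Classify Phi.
Compute the Cartan integers a_ij = 2(alpha_i, alpha_j)/(alpha_j, alpha_j); the resulting 8x8 Cartan matrix is
[[2, 0, 0, -1, 0, 0, 0, 0], [0, 2, 0, 0, 0, -1, 0, -1], [0, 0, 2, 0, 0, 0, -1, 0], [-1, 0, 0, 2, 0, 0, 0, -1], [0, 0, 0, 0, 2, -1, -1, 0], [0, -1, 0, 0, -1, 2, 0, 0], [0, 0, -1, 0, -1, 0, 2, 0], [0, -1, 0, -1, 0, 0, 0, 2]].
All simple roots have the same length, so the diagram is simply laced. The associated Dynkin diagram is a chain of 8 nodes with single edges (A_8), so the type is A_8 (the algebra sl(9)).

A_8 (sl(9))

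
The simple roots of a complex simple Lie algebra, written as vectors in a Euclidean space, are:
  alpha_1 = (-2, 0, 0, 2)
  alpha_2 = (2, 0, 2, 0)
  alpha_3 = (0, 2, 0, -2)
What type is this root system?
A3

Compute the Cartan integers a_ij = 2(alpha_i, alpha_j)/(alpha_j, alpha_j); the resulting 3x3 Cartan matrix is
[[2, -1, -1], [-1, 2, 0], [-1, 0, 2]].
All simple roots have the same length, so the diagram is simply laced. The associated Dynkin diagram is a chain of 3 nodes with single edges (A_3), so the type is A_3 (the algebra sl(4)).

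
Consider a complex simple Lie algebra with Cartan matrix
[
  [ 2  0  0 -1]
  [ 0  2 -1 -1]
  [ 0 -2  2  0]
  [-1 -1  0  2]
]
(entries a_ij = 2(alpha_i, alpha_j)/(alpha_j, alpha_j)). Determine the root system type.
The matrix has rank 4 with 2's on the diagonal. Reading the off-diagonal entries as Dynkin edges (a single edge where a_ij = a_ji = -1; a double or triple edge where a_ij * a_ji = 2 or 3), the diagram is a chain of 4 nodes with a double edge at one end; the terminal node there is the unique long simple root (C_4). One simple-root ordering that puts it in standard form is (alpha_1, alpha_4, alpha_2, alpha_3). So the algebra is type C_4, i.e. sp(8).

C_4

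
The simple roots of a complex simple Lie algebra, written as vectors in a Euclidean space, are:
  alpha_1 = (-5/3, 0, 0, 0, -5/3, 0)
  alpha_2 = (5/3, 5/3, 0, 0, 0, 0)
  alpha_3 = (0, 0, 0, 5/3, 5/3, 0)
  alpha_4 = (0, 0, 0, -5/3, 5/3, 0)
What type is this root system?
Compute the Cartan integers a_ij = 2(alpha_i, alpha_j)/(alpha_j, alpha_j); the resulting 4x4 Cartan matrix is
[[2, -1, -1, -1], [-1, 2, 0, 0], [-1, 0, 2, 0], [-1, 0, 0, 2]].
All simple roots have the same length, so the diagram is simply laced. The associated Dynkin diagram is a chain of 2 nodes with a fork of two nodes at one end (D_4), so the type is D_4 (the algebra so(8)).

D4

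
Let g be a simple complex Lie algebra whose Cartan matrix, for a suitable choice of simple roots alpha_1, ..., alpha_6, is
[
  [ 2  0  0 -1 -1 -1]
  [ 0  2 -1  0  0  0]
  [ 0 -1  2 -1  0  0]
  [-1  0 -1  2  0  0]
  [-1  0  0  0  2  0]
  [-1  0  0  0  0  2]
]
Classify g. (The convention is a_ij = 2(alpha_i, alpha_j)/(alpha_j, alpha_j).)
The matrix has rank 6 with 2's on the diagonal. Reading the off-diagonal entries as Dynkin edges (a single edge where a_ij = a_ji = -1; a double or triple edge where a_ij * a_ji = 2 or 3), the diagram is a chain of 4 nodes with a fork of two nodes at one end (D_6). One simple-root ordering that puts it in standard form is (alpha_2, alpha_3, alpha_4, alpha_1, alpha_6, alpha_5). So the algebra is type D_6, i.e. so(12).

D_6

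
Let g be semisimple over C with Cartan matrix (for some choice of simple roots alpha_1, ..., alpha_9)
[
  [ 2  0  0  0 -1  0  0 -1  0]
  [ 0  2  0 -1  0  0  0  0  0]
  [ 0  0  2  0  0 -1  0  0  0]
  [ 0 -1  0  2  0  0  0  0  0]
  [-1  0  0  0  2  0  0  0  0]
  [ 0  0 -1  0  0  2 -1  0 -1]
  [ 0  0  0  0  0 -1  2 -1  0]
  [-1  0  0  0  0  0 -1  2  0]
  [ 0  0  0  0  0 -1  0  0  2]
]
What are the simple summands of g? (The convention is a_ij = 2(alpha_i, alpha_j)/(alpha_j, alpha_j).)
The diagram associated to this matrix has two connected components: the simple roots {alpha_2, alpha_4} form a chain of 2 nodes with single edges (A_2), and {alpha_1, alpha_3, alpha_5, alpha_6, alpha_7, alpha_8, alpha_9} form a chain of 5 nodes with a fork of two nodes at one end (D_7). A semisimple Lie algebra decomposes uniquely as the direct sum of simple ideals, one per connected component of its Dynkin diagram, so g ≅ A_2 ⊕ D_7 (dimension 8 + 91 = 99).

A_2 (sl(3)) + D_7 (so(14))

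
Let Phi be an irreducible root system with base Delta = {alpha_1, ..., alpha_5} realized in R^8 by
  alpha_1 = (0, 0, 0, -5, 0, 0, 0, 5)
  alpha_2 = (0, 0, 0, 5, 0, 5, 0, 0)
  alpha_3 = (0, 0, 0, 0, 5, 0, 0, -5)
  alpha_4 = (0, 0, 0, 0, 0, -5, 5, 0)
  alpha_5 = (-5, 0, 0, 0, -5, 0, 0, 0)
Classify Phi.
Compute the Cartan integers a_ij = 2(alpha_i, alpha_j)/(alpha_j, alpha_j); the resulting 5x5 Cartan matrix is
[[2, -1, -1, 0, 0], [-1, 2, 0, -1, 0], [-1, 0, 2, 0, -1], [0, -1, 0, 2, 0], [0, 0, -1, 0, 2]].
All simple roots have the same length, so the diagram is simply laced. The associated Dynkin diagram is a chain of 5 nodes with single edges (A_5), so the type is A_5 (the algebra sl(6)).

A_5 (sl(6))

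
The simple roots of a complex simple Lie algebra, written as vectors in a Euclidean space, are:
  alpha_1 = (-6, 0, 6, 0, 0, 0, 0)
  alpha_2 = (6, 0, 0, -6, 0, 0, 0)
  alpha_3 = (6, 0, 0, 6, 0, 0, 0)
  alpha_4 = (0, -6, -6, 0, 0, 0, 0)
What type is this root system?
D_4 (so(8))

Compute the Cartan integers a_ij = 2(alpha_i, alpha_j)/(alpha_j, alpha_j); the resulting 4x4 Cartan matrix is
[[2, -1, -1, -1], [-1, 2, 0, 0], [-1, 0, 2, 0], [-1, 0, 0, 2]].
All simple roots have the same length, so the diagram is simply laced. The associated Dynkin diagram is a chain of 2 nodes with a fork of two nodes at one end (D_4), so the type is D_4 (the algebra so(8)).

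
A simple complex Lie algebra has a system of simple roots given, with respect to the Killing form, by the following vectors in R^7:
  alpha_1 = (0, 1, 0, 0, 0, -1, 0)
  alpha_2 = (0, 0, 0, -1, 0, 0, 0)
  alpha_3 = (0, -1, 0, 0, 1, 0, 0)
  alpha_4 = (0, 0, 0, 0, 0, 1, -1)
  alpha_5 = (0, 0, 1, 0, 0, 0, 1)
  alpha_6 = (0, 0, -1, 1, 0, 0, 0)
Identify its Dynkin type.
B_6

Compute the Cartan integers a_ij = 2(alpha_i, alpha_j)/(alpha_j, alpha_j); the resulting 6x6 Cartan matrix is
[[2, 0, -1, -1, 0, 0], [0, 2, 0, 0, 0, -1], [-1, 0, 2, 0, 0, 0], [-1, 0, 0, 2, -1, 0], [0, 0, 0, -1, 2, -1], [0, -2, 0, 0, -1, 2]].
The roots have two lengths (squared-length ratio 2:1); the short ones are alpha_{2}. The associated Dynkin diagram is a chain of 6 nodes with a double edge at one end; the terminal node there is the unique short simple root (B_6), so the type is B_6 (the algebra so(13)).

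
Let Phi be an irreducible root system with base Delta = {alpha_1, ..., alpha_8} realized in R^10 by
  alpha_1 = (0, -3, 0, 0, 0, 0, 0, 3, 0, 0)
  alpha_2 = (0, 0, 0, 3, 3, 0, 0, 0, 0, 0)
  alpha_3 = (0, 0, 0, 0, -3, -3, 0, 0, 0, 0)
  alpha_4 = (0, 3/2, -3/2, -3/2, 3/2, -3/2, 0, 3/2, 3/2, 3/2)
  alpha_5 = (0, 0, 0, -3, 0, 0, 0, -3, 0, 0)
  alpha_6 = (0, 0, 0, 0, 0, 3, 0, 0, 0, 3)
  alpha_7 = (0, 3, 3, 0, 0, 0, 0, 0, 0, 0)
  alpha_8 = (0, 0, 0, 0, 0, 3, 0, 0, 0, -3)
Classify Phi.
type E_8

Compute the Cartan integers a_ij = 2(alpha_i, alpha_j)/(alpha_j, alpha_j); the resulting 8x8 Cartan matrix is
[[2, 0, 0, 0, -1, 0, -1, 0], [0, 2, -1, 0, -1, 0, 0, 0], [0, -1, 2, 0, 0, -1, 0, -1], [0, 0, 0, 2, 0, 0, 0, -1], [-1, -1, 0, 0, 2, 0, 0, 0], [0, 0, -1, 0, 0, 2, 0, 0], [-1, 0, 0, 0, 0, 0, 2, 0], [0, 0, -1, -1, 0, 0, 0, 2]].
All simple roots have the same length, so the diagram is simply laced. The associated Dynkin diagram is a chain of 7 nodes with one extra node attached to the third node from one end (E_8), so the type is E_8.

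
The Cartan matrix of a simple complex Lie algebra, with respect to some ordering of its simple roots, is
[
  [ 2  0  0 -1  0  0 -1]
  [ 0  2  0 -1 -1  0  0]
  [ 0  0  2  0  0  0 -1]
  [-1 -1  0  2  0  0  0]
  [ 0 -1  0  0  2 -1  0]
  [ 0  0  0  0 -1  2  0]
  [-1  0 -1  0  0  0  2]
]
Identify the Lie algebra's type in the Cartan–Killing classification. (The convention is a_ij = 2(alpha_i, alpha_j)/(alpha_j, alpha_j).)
A_7 (sl(8))

The matrix has rank 7 with 2's on the diagonal. Reading the off-diagonal entries as Dynkin edges (a single edge where a_ij = a_ji = -1; a double or triple edge where a_ij * a_ji = 2 or 3), the diagram is a chain of 7 nodes with single edges (A_7). One simple-root ordering that puts it in standard form is (alpha_6, alpha_5, alpha_2, alpha_4, alpha_1, alpha_7, alpha_3). So the algebra is type A_7, i.e. sl(8).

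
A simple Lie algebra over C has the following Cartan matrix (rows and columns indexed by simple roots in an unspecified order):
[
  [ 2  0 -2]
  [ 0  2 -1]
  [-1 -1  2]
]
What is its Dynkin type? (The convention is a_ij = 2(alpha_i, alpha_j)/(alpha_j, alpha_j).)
type C_3

The matrix has rank 3 with 2's on the diagonal. Reading the off-diagonal entries as Dynkin edges (a single edge where a_ij = a_ji = -1; a double or triple edge where a_ij * a_ji = 2 or 3), the diagram is a chain of 3 nodes with a double edge at one end; the terminal node there is the unique long simple root (C_3). One simple-root ordering that puts it in standard form is (alpha_2, alpha_3, alpha_1). So the algebra is type C_3, i.e. sp(6).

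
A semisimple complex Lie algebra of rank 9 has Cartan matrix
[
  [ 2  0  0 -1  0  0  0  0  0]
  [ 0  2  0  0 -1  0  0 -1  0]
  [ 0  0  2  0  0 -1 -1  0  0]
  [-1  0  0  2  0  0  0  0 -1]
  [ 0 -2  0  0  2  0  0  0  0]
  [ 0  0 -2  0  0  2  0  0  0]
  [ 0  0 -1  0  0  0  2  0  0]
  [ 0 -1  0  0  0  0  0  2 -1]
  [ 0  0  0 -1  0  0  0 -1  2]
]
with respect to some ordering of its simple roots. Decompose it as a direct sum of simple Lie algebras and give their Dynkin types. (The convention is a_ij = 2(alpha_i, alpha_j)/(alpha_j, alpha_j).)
The diagram associated to this matrix has two connected components: the simple roots {alpha_3, alpha_6, alpha_7} form a chain of 3 nodes with a double edge at one end; the terminal node there is the unique long simple root (C_3), and {alpha_1, alpha_2, alpha_4, alpha_5, alpha_8, alpha_9} form a chain of 6 nodes with a double edge at one end; the terminal node there is the unique long simple root (C_6). A semisimple Lie algebra decomposes uniquely as the direct sum of simple ideals, one per connected component of its Dynkin diagram, so g ≅ C_3 ⊕ C_6 (dimension 21 + 78 = 99).

C_3 ⊕ C_6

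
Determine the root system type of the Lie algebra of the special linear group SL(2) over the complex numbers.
This is sl(2), which has dimension 2^2 - 1 = 3 and rank 2 - 1 = 1 (a Cartan subalgebra is the diagonal traceless matrices). In the classification of classical Lie algebras, the special linear algebra sl(n+1) has type A_n; here n = 1, so the Dynkin diagram is a chain of 1 nodes with single edges (A_1). Hence the type is A_1.

A_1 (sl(2))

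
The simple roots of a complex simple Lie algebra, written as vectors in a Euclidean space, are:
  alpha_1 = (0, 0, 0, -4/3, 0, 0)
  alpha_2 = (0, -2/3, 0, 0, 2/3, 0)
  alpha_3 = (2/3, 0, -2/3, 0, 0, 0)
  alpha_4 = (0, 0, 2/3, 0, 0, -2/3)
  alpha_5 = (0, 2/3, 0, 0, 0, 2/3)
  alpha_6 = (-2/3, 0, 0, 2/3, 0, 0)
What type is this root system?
C_6 (sp(12))

Compute the Cartan integers a_ij = 2(alpha_i, alpha_j)/(alpha_j, alpha_j); the resulting 6x6 Cartan matrix is
[[2, 0, 0, 0, 0, -2], [0, 2, 0, 0, -1, 0], [0, 0, 2, -1, 0, -1], [0, 0, -1, 2, -1, 0], [0, -1, 0, -1, 2, 0], [-1, 0, -1, 0, 0, 2]].
The roots have two lengths (squared-length ratio 2:1); the short ones are alpha_{2,3,4,5,6}. The associated Dynkin diagram is a chain of 6 nodes with a double edge at one end; the terminal node there is the unique long simple root (C_6), so the type is C_6 (the algebra sp(12)).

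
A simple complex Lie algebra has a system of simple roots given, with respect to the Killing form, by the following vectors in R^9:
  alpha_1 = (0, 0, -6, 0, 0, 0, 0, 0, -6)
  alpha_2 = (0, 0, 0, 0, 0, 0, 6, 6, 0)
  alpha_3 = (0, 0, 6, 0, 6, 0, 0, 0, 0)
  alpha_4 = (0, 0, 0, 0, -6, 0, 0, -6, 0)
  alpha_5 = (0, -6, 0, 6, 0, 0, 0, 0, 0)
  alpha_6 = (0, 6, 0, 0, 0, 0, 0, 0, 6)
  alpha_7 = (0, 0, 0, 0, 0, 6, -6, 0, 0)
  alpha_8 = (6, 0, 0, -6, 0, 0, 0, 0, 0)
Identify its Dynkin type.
Compute the Cartan integers a_ij = 2(alpha_i, alpha_j)/(alpha_j, alpha_j); the resulting 8x8 Cartan matrix is
[[2, 0, -1, 0, 0, -1, 0, 0], [0, 2, 0, -1, 0, 0, -1, 0], [-1, 0, 2, -1, 0, 0, 0, 0], [0, -1, -1, 2, 0, 0, 0, 0], [0, 0, 0, 0, 2, -1, 0, -1], [-1, 0, 0, 0, -1, 2, 0, 0], [0, -1, 0, 0, 0, 0, 2, 0], [0, 0, 0, 0, -1, 0, 0, 2]].
All simple roots have the same length, so the diagram is simply laced. The associated Dynkin diagram is a chain of 8 nodes with single edges (A_8), so the type is A_8 (the algebra sl(9)).

A8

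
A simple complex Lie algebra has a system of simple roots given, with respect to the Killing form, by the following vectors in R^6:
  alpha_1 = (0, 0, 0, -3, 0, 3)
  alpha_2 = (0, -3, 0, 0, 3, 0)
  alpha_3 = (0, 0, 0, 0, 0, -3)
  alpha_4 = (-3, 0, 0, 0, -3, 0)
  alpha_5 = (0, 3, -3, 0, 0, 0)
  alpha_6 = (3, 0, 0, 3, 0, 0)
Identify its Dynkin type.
B_6 (so(13))

Compute the Cartan integers a_ij = 2(alpha_i, alpha_j)/(alpha_j, alpha_j); the resulting 6x6 Cartan matrix is
[[2, 0, -2, 0, 0, -1], [0, 2, 0, -1, -1, 0], [-1, 0, 2, 0, 0, 0], [0, -1, 0, 2, 0, -1], [0, -1, 0, 0, 2, 0], [-1, 0, 0, -1, 0, 2]].
The roots have two lengths (squared-length ratio 2:1); the short ones are alpha_{3}. The associated Dynkin diagram is a chain of 6 nodes with a double edge at one end; the terminal node there is the unique short simple root (B_6), so the type is B_6 (the algebra so(13)).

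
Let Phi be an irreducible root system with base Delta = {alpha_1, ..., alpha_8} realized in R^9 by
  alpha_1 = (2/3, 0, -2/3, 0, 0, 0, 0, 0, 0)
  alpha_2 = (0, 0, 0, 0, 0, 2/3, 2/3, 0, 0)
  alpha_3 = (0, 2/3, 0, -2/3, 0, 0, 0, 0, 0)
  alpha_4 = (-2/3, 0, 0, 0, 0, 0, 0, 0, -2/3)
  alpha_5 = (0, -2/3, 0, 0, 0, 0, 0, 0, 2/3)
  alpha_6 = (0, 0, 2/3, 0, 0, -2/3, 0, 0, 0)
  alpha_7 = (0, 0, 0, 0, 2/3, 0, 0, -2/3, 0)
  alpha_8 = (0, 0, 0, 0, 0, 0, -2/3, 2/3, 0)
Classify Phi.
Compute the Cartan integers a_ij = 2(alpha_i, alpha_j)/(alpha_j, alpha_j); the resulting 8x8 Cartan matrix is
[[2, 0, 0, -1, 0, -1, 0, 0], [0, 2, 0, 0, 0, -1, 0, -1], [0, 0, 2, 0, -1, 0, 0, 0], [-1, 0, 0, 2, -1, 0, 0, 0], [0, 0, -1, -1, 2, 0, 0, 0], [-1, -1, 0, 0, 0, 2, 0, 0], [0, 0, 0, 0, 0, 0, 2, -1], [0, -1, 0, 0, 0, 0, -1, 2]].
All simple roots have the same length, so the diagram is simply laced. The associated Dynkin diagram is a chain of 8 nodes with single edges (A_8), so the type is A_8 (the algebra sl(9)).

A_8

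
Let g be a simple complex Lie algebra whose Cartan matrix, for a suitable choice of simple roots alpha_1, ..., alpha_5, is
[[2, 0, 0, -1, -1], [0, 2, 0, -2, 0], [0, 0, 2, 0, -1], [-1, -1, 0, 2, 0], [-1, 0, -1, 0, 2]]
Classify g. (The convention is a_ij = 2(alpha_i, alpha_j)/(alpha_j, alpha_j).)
The matrix has rank 5 with 2's on the diagonal. Reading the off-diagonal entries as Dynkin edges (a single edge where a_ij = a_ji = -1; a double or triple edge where a_ij * a_ji = 2 or 3), the diagram is a chain of 5 nodes with a double edge at one end; the terminal node there is the unique long simple root (C_5). One simple-root ordering that puts it in standard form is (alpha_3, alpha_5, alpha_1, alpha_4, alpha_2). So the algebra is type C_5, i.e. sp(10).

C_5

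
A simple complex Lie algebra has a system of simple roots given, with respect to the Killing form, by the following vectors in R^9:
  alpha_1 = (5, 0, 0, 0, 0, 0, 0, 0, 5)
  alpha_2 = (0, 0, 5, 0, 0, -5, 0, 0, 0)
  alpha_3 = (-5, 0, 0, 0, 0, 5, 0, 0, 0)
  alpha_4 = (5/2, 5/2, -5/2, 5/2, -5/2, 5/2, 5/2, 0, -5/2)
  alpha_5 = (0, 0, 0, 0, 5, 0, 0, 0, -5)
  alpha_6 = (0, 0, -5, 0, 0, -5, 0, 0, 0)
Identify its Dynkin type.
E_6

Compute the Cartan integers a_ij = 2(alpha_i, alpha_j)/(alpha_j, alpha_j); the resulting 6x6 Cartan matrix is
[[2, 0, -1, 0, -1, 0], [0, 2, -1, -1, 0, 0], [-1, -1, 2, 0, 0, -1], [0, -1, 0, 2, 0, 0], [-1, 0, 0, 0, 2, 0], [0, 0, -1, 0, 0, 2]].
All simple roots have the same length, so the diagram is simply laced. The associated Dynkin diagram is a chain of 5 nodes with one extra node attached to the third node from one end (E_6), so the type is E_6.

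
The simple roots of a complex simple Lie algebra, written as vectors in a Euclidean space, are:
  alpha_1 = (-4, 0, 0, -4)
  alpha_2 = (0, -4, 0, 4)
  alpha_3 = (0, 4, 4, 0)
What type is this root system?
Compute the Cartan integers a_ij = 2(alpha_i, alpha_j)/(alpha_j, alpha_j); the resulting 3x3 Cartan matrix is
[[2, -1, 0], [-1, 2, -1], [0, -1, 2]].
All simple roots have the same length, so the diagram is simply laced. The associated Dynkin diagram is a chain of 3 nodes with single edges (A_3), so the type is A_3 (the algebra sl(4)).

A_3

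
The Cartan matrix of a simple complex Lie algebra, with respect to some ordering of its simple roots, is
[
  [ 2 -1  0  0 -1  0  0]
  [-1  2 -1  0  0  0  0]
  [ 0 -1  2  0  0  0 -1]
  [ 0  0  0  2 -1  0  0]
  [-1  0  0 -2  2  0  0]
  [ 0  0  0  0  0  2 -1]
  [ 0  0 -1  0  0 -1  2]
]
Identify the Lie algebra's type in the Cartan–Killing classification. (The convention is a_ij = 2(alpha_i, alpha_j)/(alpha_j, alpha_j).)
The matrix has rank 7 with 2's on the diagonal. Reading the off-diagonal entries as Dynkin edges (a single edge where a_ij = a_ji = -1; a double or triple edge where a_ij * a_ji = 2 or 3), the diagram is a chain of 7 nodes with a double edge at one end; the terminal node there is the unique short simple root (B_7). One simple-root ordering that puts it in standard form is (alpha_6, alpha_7, alpha_3, alpha_2, alpha_1, alpha_5, alpha_4). So the algebra is type B_7, i.e. so(15).

B7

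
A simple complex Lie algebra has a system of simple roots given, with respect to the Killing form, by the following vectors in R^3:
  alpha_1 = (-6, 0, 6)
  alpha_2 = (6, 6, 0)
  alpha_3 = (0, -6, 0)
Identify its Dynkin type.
Compute the Cartan integers a_ij = 2(alpha_i, alpha_j)/(alpha_j, alpha_j); the resulting 3x3 Cartan matrix is
[[2, -1, 0], [-1, 2, -2], [0, -1, 2]].
The roots have two lengths (squared-length ratio 2:1); the short ones are alpha_{3}. The associated Dynkin diagram is a chain of 3 nodes with a double edge at one end; the terminal node there is the unique short simple root (B_3), so the type is B_3 (the algebra so(7)).

type B_3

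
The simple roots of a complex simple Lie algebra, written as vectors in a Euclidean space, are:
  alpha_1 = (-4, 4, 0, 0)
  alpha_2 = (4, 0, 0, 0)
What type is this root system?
B_2

Compute the Cartan integers a_ij = 2(alpha_i, alpha_j)/(alpha_j, alpha_j); the resulting 2x2 Cartan matrix is
[[2, -2], [-1, 2]].
The roots have two lengths (squared-length ratio 2:1); the short ones are alpha_{2}. The associated Dynkin diagram is a chain of 2 nodes with a double edge at one end; the terminal node there is the unique short simple root (B_2), so the type is B_2 (the algebra so(5)).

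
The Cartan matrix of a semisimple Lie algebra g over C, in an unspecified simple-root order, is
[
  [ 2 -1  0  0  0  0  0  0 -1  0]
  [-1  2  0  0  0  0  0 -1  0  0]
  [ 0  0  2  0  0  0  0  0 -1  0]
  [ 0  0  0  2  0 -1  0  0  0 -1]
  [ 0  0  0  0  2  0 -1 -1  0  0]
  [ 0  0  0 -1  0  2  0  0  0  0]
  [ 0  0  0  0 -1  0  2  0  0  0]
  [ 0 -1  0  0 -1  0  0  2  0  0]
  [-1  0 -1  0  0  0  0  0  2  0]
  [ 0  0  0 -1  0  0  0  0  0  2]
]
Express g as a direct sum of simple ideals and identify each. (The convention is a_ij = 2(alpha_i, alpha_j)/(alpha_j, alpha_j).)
The diagram associated to this matrix has two connected components: the simple roots {alpha_4, alpha_6, alpha_10} form a chain of 3 nodes with single edges (A_3), and {alpha_1, alpha_2, alpha_3, alpha_5, alpha_7, alpha_8, alpha_9} form a chain of 7 nodes with single edges (A_7). A semisimple Lie algebra decomposes uniquely as the direct sum of simple ideals, one per connected component of its Dynkin diagram, so g ≅ A_3 ⊕ A_7 (dimension 15 + 63 = 78).

A3 + A7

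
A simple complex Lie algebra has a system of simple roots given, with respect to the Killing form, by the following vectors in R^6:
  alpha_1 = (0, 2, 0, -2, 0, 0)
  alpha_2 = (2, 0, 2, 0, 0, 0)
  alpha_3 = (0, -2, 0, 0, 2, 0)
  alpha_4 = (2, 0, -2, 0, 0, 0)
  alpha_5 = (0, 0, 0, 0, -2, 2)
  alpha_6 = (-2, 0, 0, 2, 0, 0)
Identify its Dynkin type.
Compute the Cartan integers a_ij = 2(alpha_i, alpha_j)/(alpha_j, alpha_j); the resulting 6x6 Cartan matrix is
[[2, 0, -1, 0, 0, -1], [0, 2, 0, 0, 0, -1], [-1, 0, 2, 0, -1, 0], [0, 0, 0, 2, 0, -1], [0, 0, -1, 0, 2, 0], [-1, -1, 0, -1, 0, 2]].
All simple roots have the same length, so the diagram is simply laced. The associated Dynkin diagram is a chain of 4 nodes with a fork of two nodes at one end (D_6), so the type is D_6 (the algebra so(12)).

D_6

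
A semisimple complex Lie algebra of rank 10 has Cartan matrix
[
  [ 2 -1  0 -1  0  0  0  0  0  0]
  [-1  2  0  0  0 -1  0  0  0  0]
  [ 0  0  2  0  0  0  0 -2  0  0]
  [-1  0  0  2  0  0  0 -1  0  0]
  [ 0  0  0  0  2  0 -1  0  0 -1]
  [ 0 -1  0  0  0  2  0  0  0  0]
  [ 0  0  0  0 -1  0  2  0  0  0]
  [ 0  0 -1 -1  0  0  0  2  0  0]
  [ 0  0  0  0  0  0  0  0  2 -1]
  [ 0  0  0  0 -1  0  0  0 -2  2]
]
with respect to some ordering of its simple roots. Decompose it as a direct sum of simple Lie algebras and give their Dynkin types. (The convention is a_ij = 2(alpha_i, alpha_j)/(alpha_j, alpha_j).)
The diagram associated to this matrix has two connected components: the simple roots {alpha_5, alpha_7, alpha_9, alpha_10} form a chain of 4 nodes with a double edge at one end; the terminal node there is the unique short simple root (B_4), and {alpha_1, alpha_2, alpha_3, alpha_4, alpha_6, alpha_8} form a chain of 6 nodes with a double edge at one end; the terminal node there is the unique long simple root (C_6). A semisimple Lie algebra decomposes uniquely as the direct sum of simple ideals, one per connected component of its Dynkin diagram, so g ≅ B_4 ⊕ C_6 (dimension 36 + 78 = 114).

B_4 ⊕ C_6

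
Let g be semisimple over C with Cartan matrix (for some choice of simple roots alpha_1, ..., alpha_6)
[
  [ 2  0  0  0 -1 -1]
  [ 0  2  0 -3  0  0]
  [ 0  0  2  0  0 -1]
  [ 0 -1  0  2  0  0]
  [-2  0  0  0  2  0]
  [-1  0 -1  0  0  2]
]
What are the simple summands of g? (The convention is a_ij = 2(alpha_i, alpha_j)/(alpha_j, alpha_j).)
C4 ⊕ G2

The diagram associated to this matrix has two connected components: the simple roots {alpha_1, alpha_3, alpha_5, alpha_6} form a chain of 4 nodes with a double edge at one end; the terminal node there is the unique long simple root (C_4), and {alpha_2, alpha_4} form two nodes joined by a triple edge (G_2). A semisimple Lie algebra decomposes uniquely as the direct sum of simple ideals, one per connected component of its Dynkin diagram, so g ≅ C_4 ⊕ G_2 (dimension 36 + 14 = 50).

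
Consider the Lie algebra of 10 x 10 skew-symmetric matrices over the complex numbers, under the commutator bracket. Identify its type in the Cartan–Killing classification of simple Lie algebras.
D_5

This is so(10) with 10 even, which has dimension 10(10-1)/2 = 45 and rank 10/2 = 5. In the classification of classical Lie algebras, the orthogonal algebra so(2n) in an even number of variables has type D_n; here n = 5, so the Dynkin diagram is a chain of 3 nodes with a fork of two nodes at one end (D_5). Hence the type is D_5.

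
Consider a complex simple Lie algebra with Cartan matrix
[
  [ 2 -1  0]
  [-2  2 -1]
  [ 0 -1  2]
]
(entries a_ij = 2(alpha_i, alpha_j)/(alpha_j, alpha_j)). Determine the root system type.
type B_3

The matrix has rank 3 with 2's on the diagonal. Reading the off-diagonal entries as Dynkin edges (a single edge where a_ij = a_ji = -1; a double or triple edge where a_ij * a_ji = 2 or 3), the diagram is a chain of 3 nodes with a double edge at one end; the terminal node there is the unique short simple root (B_3). One simple-root ordering that puts it in standard form is (alpha_3, alpha_2, alpha_1). So the algebra is type B_3, i.e. so(7).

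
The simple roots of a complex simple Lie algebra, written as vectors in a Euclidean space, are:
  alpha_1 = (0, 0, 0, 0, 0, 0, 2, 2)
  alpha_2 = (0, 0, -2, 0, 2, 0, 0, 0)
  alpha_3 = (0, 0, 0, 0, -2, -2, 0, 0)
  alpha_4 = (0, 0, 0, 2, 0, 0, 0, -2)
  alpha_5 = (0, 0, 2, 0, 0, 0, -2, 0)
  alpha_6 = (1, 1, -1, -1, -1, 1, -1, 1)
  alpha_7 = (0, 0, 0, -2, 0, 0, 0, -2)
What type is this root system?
Compute the Cartan integers a_ij = 2(alpha_i, alpha_j)/(alpha_j, alpha_j); the resulting 7x7 Cartan matrix is
[[2, 0, 0, -1, -1, 0, -1], [0, 2, -1, 0, -1, 0, 0], [0, -1, 2, 0, 0, 0, 0], [-1, 0, 0, 2, 0, -1, 0], [-1, -1, 0, 0, 2, 0, 0], [0, 0, 0, -1, 0, 2, 0], [-1, 0, 0, 0, 0, 0, 2]].
All simple roots have the same length, so the diagram is simply laced. The associated Dynkin diagram is a chain of 6 nodes with one extra node attached to the third node from one end (E_7), so the type is E_7.

type E_7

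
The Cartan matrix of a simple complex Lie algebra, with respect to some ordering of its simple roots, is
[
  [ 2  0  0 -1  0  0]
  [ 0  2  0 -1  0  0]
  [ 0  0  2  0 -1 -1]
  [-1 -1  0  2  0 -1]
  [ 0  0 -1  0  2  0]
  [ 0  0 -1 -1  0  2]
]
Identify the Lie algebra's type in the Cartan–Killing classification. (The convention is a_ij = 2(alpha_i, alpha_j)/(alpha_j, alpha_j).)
D_6

The matrix has rank 6 with 2's on the diagonal. Reading the off-diagonal entries as Dynkin edges (a single edge where a_ij = a_ji = -1; a double or triple edge where a_ij * a_ji = 2 or 3), the diagram is a chain of 4 nodes with a fork of two nodes at one end (D_6). One simple-root ordering that puts it in standard form is (alpha_5, alpha_3, alpha_6, alpha_4, alpha_1, alpha_2). So the algebra is type D_6, i.e. so(12).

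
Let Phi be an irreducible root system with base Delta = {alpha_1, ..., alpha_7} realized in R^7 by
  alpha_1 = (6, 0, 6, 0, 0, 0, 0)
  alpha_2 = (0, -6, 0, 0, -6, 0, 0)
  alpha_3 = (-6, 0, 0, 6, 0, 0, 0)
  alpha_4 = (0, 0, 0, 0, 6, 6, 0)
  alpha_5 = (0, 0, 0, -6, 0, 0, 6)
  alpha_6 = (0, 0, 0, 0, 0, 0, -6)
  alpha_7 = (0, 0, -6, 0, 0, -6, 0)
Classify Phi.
B_7

Compute the Cartan integers a_ij = 2(alpha_i, alpha_j)/(alpha_j, alpha_j); the resulting 7x7 Cartan matrix is
[[2, 0, -1, 0, 0, 0, -1], [0, 2, 0, -1, 0, 0, 0], [-1, 0, 2, 0, -1, 0, 0], [0, -1, 0, 2, 0, 0, -1], [0, 0, -1, 0, 2, -2, 0], [0, 0, 0, 0, -1, 2, 0], [-1, 0, 0, -1, 0, 0, 2]].
The roots have two lengths (squared-length ratio 2:1); the short ones are alpha_{6}. The associated Dynkin diagram is a chain of 7 nodes with a double edge at one end; the terminal node there is the unique short simple root (B_7), so the type is B_7 (the algebra so(15)).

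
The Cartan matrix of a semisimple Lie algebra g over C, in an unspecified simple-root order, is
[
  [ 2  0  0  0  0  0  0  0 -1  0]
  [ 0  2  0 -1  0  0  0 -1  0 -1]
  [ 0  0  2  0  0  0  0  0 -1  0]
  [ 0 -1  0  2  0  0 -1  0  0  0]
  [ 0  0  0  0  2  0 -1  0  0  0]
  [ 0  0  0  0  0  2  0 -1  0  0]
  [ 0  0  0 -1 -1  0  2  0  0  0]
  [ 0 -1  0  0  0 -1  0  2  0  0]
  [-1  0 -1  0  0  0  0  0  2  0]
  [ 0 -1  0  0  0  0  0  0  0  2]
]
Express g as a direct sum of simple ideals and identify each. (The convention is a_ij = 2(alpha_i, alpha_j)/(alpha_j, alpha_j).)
A3 ⊕ E7

The diagram associated to this matrix has two connected components: the simple roots {alpha_1, alpha_3, alpha_9} form a chain of 3 nodes with single edges (A_3), and {alpha_2, alpha_4, alpha_5, alpha_6, alpha_7, alpha_8, alpha_10} form a chain of 6 nodes with one extra node attached to the third node from one end (E_7). A semisimple Lie algebra decomposes uniquely as the direct sum of simple ideals, one per connected component of its Dynkin diagram, so g ≅ A_3 ⊕ E_7 (dimension 15 + 133 = 148).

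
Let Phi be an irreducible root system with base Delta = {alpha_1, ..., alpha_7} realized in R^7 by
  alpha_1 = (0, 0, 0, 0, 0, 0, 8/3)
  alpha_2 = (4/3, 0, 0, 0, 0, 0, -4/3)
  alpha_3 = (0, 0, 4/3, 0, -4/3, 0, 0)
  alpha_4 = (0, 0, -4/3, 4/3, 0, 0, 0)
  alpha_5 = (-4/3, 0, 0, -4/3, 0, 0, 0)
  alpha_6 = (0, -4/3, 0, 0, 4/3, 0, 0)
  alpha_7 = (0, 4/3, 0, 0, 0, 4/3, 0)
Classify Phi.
Compute the Cartan integers a_ij = 2(alpha_i, alpha_j)/(alpha_j, alpha_j); the resulting 7x7 Cartan matrix is
[[2, -2, 0, 0, 0, 0, 0], [-1, 2, 0, 0, -1, 0, 0], [0, 0, 2, -1, 0, -1, 0], [0, 0, -1, 2, -1, 0, 0], [0, -1, 0, -1, 2, 0, 0], [0, 0, -1, 0, 0, 2, -1], [0, 0, 0, 0, 0, -1, 2]].
The roots have two lengths (squared-length ratio 2:1); the short ones are alpha_{2,3,4,5,6,7}. The associated Dynkin diagram is a chain of 7 nodes with a double edge at one end; the terminal node there is the unique long simple root (C_7), so the type is C_7 (the algebra sp(14)).

C7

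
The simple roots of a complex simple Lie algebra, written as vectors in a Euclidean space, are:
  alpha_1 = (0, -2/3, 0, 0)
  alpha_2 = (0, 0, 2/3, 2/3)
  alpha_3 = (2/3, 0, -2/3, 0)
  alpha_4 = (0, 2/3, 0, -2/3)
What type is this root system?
Compute the Cartan integers a_ij = 2(alpha_i, alpha_j)/(alpha_j, alpha_j); the resulting 4x4 Cartan matrix is
[[2, 0, 0, -1], [0, 2, -1, -1], [0, -1, 2, 0], [-2, -1, 0, 2]].
The roots have two lengths (squared-length ratio 2:1); the short ones are alpha_{1}. The associated Dynkin diagram is a chain of 4 nodes with a double edge at one end; the terminal node there is the unique short simple root (B_4), so the type is B_4 (the algebra so(9)).

B4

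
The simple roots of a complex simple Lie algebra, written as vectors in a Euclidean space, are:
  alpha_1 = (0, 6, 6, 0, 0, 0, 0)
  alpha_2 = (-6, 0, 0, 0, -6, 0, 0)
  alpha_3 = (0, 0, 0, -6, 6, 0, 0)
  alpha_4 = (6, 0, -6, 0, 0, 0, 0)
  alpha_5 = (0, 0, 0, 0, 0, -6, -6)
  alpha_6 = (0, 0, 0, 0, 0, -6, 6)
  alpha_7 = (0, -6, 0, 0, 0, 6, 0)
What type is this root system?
D7

Compute the Cartan integers a_ij = 2(alpha_i, alpha_j)/(alpha_j, alpha_j); the resulting 7x7 Cartan matrix is
[[2, 0, 0, -1, 0, 0, -1], [0, 2, -1, -1, 0, 0, 0], [0, -1, 2, 0, 0, 0, 0], [-1, -1, 0, 2, 0, 0, 0], [0, 0, 0, 0, 2, 0, -1], [0, 0, 0, 0, 0, 2, -1], [-1, 0, 0, 0, -1, -1, 2]].
All simple roots have the same length, so the diagram is simply laced. The associated Dynkin diagram is a chain of 5 nodes with a fork of two nodes at one end (D_7), so the type is D_7 (the algebra so(14)).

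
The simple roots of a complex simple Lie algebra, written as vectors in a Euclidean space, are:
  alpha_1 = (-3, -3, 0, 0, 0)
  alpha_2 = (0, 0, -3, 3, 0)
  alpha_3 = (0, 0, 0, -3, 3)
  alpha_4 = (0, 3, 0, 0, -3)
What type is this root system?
A_4 (sl(5))

Compute the Cartan integers a_ij = 2(alpha_i, alpha_j)/(alpha_j, alpha_j); the resulting 4x4 Cartan matrix is
[[2, 0, 0, -1], [0, 2, -1, 0], [0, -1, 2, -1], [-1, 0, -1, 2]].
All simple roots have the same length, so the diagram is simply laced. The associated Dynkin diagram is a chain of 4 nodes with single edges (A_4), so the type is A_4 (the algebra sl(5)).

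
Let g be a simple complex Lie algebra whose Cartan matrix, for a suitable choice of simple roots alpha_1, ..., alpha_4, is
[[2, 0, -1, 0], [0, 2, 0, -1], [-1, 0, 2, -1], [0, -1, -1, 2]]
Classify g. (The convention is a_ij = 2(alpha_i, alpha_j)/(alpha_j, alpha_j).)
A4

The matrix has rank 4 with 2's on the diagonal. Reading the off-diagonal entries as Dynkin edges (a single edge where a_ij = a_ji = -1; a double or triple edge where a_ij * a_ji = 2 or 3), the diagram is a chain of 4 nodes with single edges (A_4). One simple-root ordering that puts it in standard form is (alpha_2, alpha_4, alpha_3, alpha_1). So the algebra is type A_4, i.e. sl(5).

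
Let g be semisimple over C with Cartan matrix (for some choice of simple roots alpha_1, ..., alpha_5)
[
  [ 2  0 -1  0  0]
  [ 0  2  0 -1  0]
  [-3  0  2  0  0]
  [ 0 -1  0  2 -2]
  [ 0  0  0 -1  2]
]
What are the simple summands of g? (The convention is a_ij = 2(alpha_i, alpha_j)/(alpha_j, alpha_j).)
The diagram associated to this matrix has two connected components: the simple roots {alpha_2, alpha_4, alpha_5} form a chain of 3 nodes with a double edge at one end; the terminal node there is the unique short simple root (B_3), and {alpha_1, alpha_3} form two nodes joined by a triple edge (G_2). A semisimple Lie algebra decomposes uniquely as the direct sum of simple ideals, one per connected component of its Dynkin diagram, so g ≅ B_3 ⊕ G_2 (dimension 21 + 14 = 35).

type B_3 + type G_2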